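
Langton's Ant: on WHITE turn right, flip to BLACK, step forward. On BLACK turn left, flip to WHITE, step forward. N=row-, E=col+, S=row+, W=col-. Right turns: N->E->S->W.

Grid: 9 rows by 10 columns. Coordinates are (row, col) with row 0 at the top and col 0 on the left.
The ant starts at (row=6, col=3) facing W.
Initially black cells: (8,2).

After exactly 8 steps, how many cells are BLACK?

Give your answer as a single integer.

Answer: 7

Derivation:
Step 1: on WHITE (6,3): turn R to N, flip to black, move to (5,3). |black|=2
Step 2: on WHITE (5,3): turn R to E, flip to black, move to (5,4). |black|=3
Step 3: on WHITE (5,4): turn R to S, flip to black, move to (6,4). |black|=4
Step 4: on WHITE (6,4): turn R to W, flip to black, move to (6,3). |black|=5
Step 5: on BLACK (6,3): turn L to S, flip to white, move to (7,3). |black|=4
Step 6: on WHITE (7,3): turn R to W, flip to black, move to (7,2). |black|=5
Step 7: on WHITE (7,2): turn R to N, flip to black, move to (6,2). |black|=6
Step 8: on WHITE (6,2): turn R to E, flip to black, move to (6,3). |black|=7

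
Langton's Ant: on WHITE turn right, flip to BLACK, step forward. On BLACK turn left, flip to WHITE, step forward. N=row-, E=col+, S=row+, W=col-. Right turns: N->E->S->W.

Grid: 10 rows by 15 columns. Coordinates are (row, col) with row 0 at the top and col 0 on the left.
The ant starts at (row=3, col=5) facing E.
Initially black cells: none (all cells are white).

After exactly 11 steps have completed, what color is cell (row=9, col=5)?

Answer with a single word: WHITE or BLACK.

Step 1: on WHITE (3,5): turn R to S, flip to black, move to (4,5). |black|=1
Step 2: on WHITE (4,5): turn R to W, flip to black, move to (4,4). |black|=2
Step 3: on WHITE (4,4): turn R to N, flip to black, move to (3,4). |black|=3
Step 4: on WHITE (3,4): turn R to E, flip to black, move to (3,5). |black|=4
Step 5: on BLACK (3,5): turn L to N, flip to white, move to (2,5). |black|=3
Step 6: on WHITE (2,5): turn R to E, flip to black, move to (2,6). |black|=4
Step 7: on WHITE (2,6): turn R to S, flip to black, move to (3,6). |black|=5
Step 8: on WHITE (3,6): turn R to W, flip to black, move to (3,5). |black|=6
Step 9: on WHITE (3,5): turn R to N, flip to black, move to (2,5). |black|=7
Step 10: on BLACK (2,5): turn L to W, flip to white, move to (2,4). |black|=6
Step 11: on WHITE (2,4): turn R to N, flip to black, move to (1,4). |black|=7

Answer: WHITE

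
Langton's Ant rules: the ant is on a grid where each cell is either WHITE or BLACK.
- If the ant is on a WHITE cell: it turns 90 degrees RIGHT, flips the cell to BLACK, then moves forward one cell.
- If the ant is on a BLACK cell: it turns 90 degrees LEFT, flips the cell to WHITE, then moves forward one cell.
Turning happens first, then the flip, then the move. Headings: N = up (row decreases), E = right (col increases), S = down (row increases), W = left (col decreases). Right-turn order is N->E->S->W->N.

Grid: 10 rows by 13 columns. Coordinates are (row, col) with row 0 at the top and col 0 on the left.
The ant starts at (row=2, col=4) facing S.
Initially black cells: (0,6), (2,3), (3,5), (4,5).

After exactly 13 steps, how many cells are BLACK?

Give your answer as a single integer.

Answer: 9

Derivation:
Step 1: on WHITE (2,4): turn R to W, flip to black, move to (2,3). |black|=5
Step 2: on BLACK (2,3): turn L to S, flip to white, move to (3,3). |black|=4
Step 3: on WHITE (3,3): turn R to W, flip to black, move to (3,2). |black|=5
Step 4: on WHITE (3,2): turn R to N, flip to black, move to (2,2). |black|=6
Step 5: on WHITE (2,2): turn R to E, flip to black, move to (2,3). |black|=7
Step 6: on WHITE (2,3): turn R to S, flip to black, move to (3,3). |black|=8
Step 7: on BLACK (3,3): turn L to E, flip to white, move to (3,4). |black|=7
Step 8: on WHITE (3,4): turn R to S, flip to black, move to (4,4). |black|=8
Step 9: on WHITE (4,4): turn R to W, flip to black, move to (4,3). |black|=9
Step 10: on WHITE (4,3): turn R to N, flip to black, move to (3,3). |black|=10
Step 11: on WHITE (3,3): turn R to E, flip to black, move to (3,4). |black|=11
Step 12: on BLACK (3,4): turn L to N, flip to white, move to (2,4). |black|=10
Step 13: on BLACK (2,4): turn L to W, flip to white, move to (2,3). |black|=9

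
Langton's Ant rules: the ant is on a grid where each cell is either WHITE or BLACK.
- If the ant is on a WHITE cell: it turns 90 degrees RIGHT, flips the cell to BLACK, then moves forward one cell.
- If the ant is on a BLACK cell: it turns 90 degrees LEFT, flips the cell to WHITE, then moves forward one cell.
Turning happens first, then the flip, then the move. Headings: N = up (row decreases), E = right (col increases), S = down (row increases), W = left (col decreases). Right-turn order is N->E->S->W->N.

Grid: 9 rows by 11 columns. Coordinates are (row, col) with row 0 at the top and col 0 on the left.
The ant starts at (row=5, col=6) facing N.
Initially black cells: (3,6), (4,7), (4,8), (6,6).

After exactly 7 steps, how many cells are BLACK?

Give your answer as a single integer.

Answer: 9

Derivation:
Step 1: on WHITE (5,6): turn R to E, flip to black, move to (5,7). |black|=5
Step 2: on WHITE (5,7): turn R to S, flip to black, move to (6,7). |black|=6
Step 3: on WHITE (6,7): turn R to W, flip to black, move to (6,6). |black|=7
Step 4: on BLACK (6,6): turn L to S, flip to white, move to (7,6). |black|=6
Step 5: on WHITE (7,6): turn R to W, flip to black, move to (7,5). |black|=7
Step 6: on WHITE (7,5): turn R to N, flip to black, move to (6,5). |black|=8
Step 7: on WHITE (6,5): turn R to E, flip to black, move to (6,6). |black|=9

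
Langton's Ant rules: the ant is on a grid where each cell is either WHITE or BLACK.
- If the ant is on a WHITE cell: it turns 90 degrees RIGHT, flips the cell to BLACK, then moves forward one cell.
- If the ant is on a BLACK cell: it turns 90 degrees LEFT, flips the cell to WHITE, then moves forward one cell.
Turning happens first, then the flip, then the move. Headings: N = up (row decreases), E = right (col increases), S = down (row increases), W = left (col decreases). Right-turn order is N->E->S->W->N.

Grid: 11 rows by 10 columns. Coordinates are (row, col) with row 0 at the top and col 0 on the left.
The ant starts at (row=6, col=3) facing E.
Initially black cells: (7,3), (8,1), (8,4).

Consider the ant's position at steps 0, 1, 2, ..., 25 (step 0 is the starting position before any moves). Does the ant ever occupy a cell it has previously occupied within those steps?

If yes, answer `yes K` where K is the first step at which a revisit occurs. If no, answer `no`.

Answer: yes 7

Derivation:
Step 1: on WHITE (6,3): turn R to S, flip to black, move to (7,3). |black|=4 — new cell
Step 2: on BLACK (7,3): turn L to E, flip to white, move to (7,4). |black|=3 — new cell
Step 3: on WHITE (7,4): turn R to S, flip to black, move to (8,4). |black|=4 — new cell
Step 4: on BLACK (8,4): turn L to E, flip to white, move to (8,5). |black|=3 — new cell
Step 5: on WHITE (8,5): turn R to S, flip to black, move to (9,5). |black|=4 — new cell
Step 6: on WHITE (9,5): turn R to W, flip to black, move to (9,4). |black|=5 — new cell
Step 7: on WHITE (9,4): turn R to N, flip to black, move to (8,4). |black|=6 — REVISIT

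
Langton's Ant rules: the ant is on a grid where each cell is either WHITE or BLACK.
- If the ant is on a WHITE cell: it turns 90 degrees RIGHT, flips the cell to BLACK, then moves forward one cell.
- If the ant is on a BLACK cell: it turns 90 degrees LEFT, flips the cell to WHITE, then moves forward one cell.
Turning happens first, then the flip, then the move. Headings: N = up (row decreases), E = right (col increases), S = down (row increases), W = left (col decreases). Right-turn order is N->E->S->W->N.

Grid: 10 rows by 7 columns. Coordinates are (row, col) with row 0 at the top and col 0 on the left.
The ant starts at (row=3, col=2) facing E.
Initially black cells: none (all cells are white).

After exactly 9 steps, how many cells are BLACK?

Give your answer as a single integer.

Answer: 7

Derivation:
Step 1: on WHITE (3,2): turn R to S, flip to black, move to (4,2). |black|=1
Step 2: on WHITE (4,2): turn R to W, flip to black, move to (4,1). |black|=2
Step 3: on WHITE (4,1): turn R to N, flip to black, move to (3,1). |black|=3
Step 4: on WHITE (3,1): turn R to E, flip to black, move to (3,2). |black|=4
Step 5: on BLACK (3,2): turn L to N, flip to white, move to (2,2). |black|=3
Step 6: on WHITE (2,2): turn R to E, flip to black, move to (2,3). |black|=4
Step 7: on WHITE (2,3): turn R to S, flip to black, move to (3,3). |black|=5
Step 8: on WHITE (3,3): turn R to W, flip to black, move to (3,2). |black|=6
Step 9: on WHITE (3,2): turn R to N, flip to black, move to (2,2). |black|=7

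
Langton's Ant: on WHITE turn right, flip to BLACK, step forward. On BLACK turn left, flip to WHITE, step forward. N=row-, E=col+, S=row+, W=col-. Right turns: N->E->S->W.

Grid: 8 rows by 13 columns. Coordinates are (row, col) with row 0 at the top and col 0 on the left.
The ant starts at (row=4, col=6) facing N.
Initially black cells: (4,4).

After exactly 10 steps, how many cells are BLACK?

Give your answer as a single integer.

Step 1: on WHITE (4,6): turn R to E, flip to black, move to (4,7). |black|=2
Step 2: on WHITE (4,7): turn R to S, flip to black, move to (5,7). |black|=3
Step 3: on WHITE (5,7): turn R to W, flip to black, move to (5,6). |black|=4
Step 4: on WHITE (5,6): turn R to N, flip to black, move to (4,6). |black|=5
Step 5: on BLACK (4,6): turn L to W, flip to white, move to (4,5). |black|=4
Step 6: on WHITE (4,5): turn R to N, flip to black, move to (3,5). |black|=5
Step 7: on WHITE (3,5): turn R to E, flip to black, move to (3,6). |black|=6
Step 8: on WHITE (3,6): turn R to S, flip to black, move to (4,6). |black|=7
Step 9: on WHITE (4,6): turn R to W, flip to black, move to (4,5). |black|=8
Step 10: on BLACK (4,5): turn L to S, flip to white, move to (5,5). |black|=7

Answer: 7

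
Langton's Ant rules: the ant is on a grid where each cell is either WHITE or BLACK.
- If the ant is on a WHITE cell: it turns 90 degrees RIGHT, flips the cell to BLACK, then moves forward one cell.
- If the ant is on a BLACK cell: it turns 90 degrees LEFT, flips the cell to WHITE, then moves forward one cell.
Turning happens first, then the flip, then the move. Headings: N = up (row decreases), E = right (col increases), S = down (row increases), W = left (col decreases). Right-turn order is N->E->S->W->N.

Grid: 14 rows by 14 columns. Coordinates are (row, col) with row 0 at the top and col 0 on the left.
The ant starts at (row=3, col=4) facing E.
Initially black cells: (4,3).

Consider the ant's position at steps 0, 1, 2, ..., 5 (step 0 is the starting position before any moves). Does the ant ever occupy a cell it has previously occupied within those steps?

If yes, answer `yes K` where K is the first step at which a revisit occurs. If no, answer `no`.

Answer: no

Derivation:
Step 1: on WHITE (3,4): turn R to S, flip to black, move to (4,4). |black|=2 — new cell
Step 2: on WHITE (4,4): turn R to W, flip to black, move to (4,3). |black|=3 — new cell
Step 3: on BLACK (4,3): turn L to S, flip to white, move to (5,3). |black|=2 — new cell
Step 4: on WHITE (5,3): turn R to W, flip to black, move to (5,2). |black|=3 — new cell
Step 5: on WHITE (5,2): turn R to N, flip to black, move to (4,2). |black|=4 — new cell
No revisit within 5 steps.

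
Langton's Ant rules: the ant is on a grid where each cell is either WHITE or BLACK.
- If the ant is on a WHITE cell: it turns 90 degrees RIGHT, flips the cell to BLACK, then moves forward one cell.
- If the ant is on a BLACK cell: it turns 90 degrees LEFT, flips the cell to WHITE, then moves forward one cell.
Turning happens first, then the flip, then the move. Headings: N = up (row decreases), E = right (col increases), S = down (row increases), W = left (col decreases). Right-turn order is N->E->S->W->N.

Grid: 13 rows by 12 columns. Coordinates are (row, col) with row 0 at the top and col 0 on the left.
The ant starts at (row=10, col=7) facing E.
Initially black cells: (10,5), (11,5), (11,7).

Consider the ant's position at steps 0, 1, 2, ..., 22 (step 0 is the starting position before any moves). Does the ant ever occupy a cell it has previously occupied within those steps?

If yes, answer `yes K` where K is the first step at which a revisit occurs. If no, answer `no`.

Step 1: on WHITE (10,7): turn R to S, flip to black, move to (11,7). |black|=4 — new cell
Step 2: on BLACK (11,7): turn L to E, flip to white, move to (11,8). |black|=3 — new cell
Step 3: on WHITE (11,8): turn R to S, flip to black, move to (12,8). |black|=4 — new cell
Step 4: on WHITE (12,8): turn R to W, flip to black, move to (12,7). |black|=5 — new cell
Step 5: on WHITE (12,7): turn R to N, flip to black, move to (11,7). |black|=6 — REVISIT

Answer: yes 5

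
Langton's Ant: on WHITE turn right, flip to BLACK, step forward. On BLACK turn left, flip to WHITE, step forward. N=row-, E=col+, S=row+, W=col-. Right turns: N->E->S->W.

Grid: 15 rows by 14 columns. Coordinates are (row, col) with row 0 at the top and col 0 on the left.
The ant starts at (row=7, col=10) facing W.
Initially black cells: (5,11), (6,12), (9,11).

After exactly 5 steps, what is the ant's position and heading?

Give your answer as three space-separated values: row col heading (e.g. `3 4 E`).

Step 1: on WHITE (7,10): turn R to N, flip to black, move to (6,10). |black|=4
Step 2: on WHITE (6,10): turn R to E, flip to black, move to (6,11). |black|=5
Step 3: on WHITE (6,11): turn R to S, flip to black, move to (7,11). |black|=6
Step 4: on WHITE (7,11): turn R to W, flip to black, move to (7,10). |black|=7
Step 5: on BLACK (7,10): turn L to S, flip to white, move to (8,10). |black|=6

Answer: 8 10 S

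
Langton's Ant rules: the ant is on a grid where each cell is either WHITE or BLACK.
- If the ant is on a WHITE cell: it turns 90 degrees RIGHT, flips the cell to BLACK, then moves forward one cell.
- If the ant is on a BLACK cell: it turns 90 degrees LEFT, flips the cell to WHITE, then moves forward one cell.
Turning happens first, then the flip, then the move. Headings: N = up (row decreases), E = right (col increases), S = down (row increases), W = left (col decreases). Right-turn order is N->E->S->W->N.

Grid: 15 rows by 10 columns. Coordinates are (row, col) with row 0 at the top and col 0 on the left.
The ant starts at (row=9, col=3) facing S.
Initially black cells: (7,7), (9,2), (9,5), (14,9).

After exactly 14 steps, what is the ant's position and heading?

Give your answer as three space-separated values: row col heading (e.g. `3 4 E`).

Answer: 10 2 S

Derivation:
Step 1: on WHITE (9,3): turn R to W, flip to black, move to (9,2). |black|=5
Step 2: on BLACK (9,2): turn L to S, flip to white, move to (10,2). |black|=4
Step 3: on WHITE (10,2): turn R to W, flip to black, move to (10,1). |black|=5
Step 4: on WHITE (10,1): turn R to N, flip to black, move to (9,1). |black|=6
Step 5: on WHITE (9,1): turn R to E, flip to black, move to (9,2). |black|=7
Step 6: on WHITE (9,2): turn R to S, flip to black, move to (10,2). |black|=8
Step 7: on BLACK (10,2): turn L to E, flip to white, move to (10,3). |black|=7
Step 8: on WHITE (10,3): turn R to S, flip to black, move to (11,3). |black|=8
Step 9: on WHITE (11,3): turn R to W, flip to black, move to (11,2). |black|=9
Step 10: on WHITE (11,2): turn R to N, flip to black, move to (10,2). |black|=10
Step 11: on WHITE (10,2): turn R to E, flip to black, move to (10,3). |black|=11
Step 12: on BLACK (10,3): turn L to N, flip to white, move to (9,3). |black|=10
Step 13: on BLACK (9,3): turn L to W, flip to white, move to (9,2). |black|=9
Step 14: on BLACK (9,2): turn L to S, flip to white, move to (10,2). |black|=8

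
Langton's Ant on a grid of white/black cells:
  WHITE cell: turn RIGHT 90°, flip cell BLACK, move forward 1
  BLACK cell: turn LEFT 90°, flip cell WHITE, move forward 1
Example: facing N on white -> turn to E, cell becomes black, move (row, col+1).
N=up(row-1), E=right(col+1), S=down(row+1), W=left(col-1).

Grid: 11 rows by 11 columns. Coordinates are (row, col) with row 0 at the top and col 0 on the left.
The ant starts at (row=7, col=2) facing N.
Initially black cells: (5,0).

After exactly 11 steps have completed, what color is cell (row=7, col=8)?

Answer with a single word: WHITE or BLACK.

Answer: WHITE

Derivation:
Step 1: on WHITE (7,2): turn R to E, flip to black, move to (7,3). |black|=2
Step 2: on WHITE (7,3): turn R to S, flip to black, move to (8,3). |black|=3
Step 3: on WHITE (8,3): turn R to W, flip to black, move to (8,2). |black|=4
Step 4: on WHITE (8,2): turn R to N, flip to black, move to (7,2). |black|=5
Step 5: on BLACK (7,2): turn L to W, flip to white, move to (7,1). |black|=4
Step 6: on WHITE (7,1): turn R to N, flip to black, move to (6,1). |black|=5
Step 7: on WHITE (6,1): turn R to E, flip to black, move to (6,2). |black|=6
Step 8: on WHITE (6,2): turn R to S, flip to black, move to (7,2). |black|=7
Step 9: on WHITE (7,2): turn R to W, flip to black, move to (7,1). |black|=8
Step 10: on BLACK (7,1): turn L to S, flip to white, move to (8,1). |black|=7
Step 11: on WHITE (8,1): turn R to W, flip to black, move to (8,0). |black|=8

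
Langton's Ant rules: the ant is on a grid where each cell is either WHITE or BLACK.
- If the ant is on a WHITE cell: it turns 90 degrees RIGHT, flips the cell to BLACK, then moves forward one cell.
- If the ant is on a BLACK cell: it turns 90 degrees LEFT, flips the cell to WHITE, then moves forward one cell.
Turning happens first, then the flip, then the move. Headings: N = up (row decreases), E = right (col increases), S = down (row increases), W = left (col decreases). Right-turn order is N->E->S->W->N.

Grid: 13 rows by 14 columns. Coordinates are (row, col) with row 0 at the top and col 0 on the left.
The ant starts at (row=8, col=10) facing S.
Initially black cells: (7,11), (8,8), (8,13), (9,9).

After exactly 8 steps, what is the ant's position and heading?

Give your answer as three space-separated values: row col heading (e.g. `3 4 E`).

Step 1: on WHITE (8,10): turn R to W, flip to black, move to (8,9). |black|=5
Step 2: on WHITE (8,9): turn R to N, flip to black, move to (7,9). |black|=6
Step 3: on WHITE (7,9): turn R to E, flip to black, move to (7,10). |black|=7
Step 4: on WHITE (7,10): turn R to S, flip to black, move to (8,10). |black|=8
Step 5: on BLACK (8,10): turn L to E, flip to white, move to (8,11). |black|=7
Step 6: on WHITE (8,11): turn R to S, flip to black, move to (9,11). |black|=8
Step 7: on WHITE (9,11): turn R to W, flip to black, move to (9,10). |black|=9
Step 8: on WHITE (9,10): turn R to N, flip to black, move to (8,10). |black|=10

Answer: 8 10 N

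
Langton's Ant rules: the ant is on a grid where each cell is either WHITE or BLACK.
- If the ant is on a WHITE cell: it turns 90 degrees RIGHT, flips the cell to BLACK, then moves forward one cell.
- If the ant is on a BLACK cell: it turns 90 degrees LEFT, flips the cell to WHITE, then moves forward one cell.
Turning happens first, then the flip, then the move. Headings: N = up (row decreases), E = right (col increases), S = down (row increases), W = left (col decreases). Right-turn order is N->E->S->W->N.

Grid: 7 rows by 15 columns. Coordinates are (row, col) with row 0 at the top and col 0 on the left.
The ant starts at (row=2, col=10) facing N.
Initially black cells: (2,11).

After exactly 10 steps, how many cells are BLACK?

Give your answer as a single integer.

Step 1: on WHITE (2,10): turn R to E, flip to black, move to (2,11). |black|=2
Step 2: on BLACK (2,11): turn L to N, flip to white, move to (1,11). |black|=1
Step 3: on WHITE (1,11): turn R to E, flip to black, move to (1,12). |black|=2
Step 4: on WHITE (1,12): turn R to S, flip to black, move to (2,12). |black|=3
Step 5: on WHITE (2,12): turn R to W, flip to black, move to (2,11). |black|=4
Step 6: on WHITE (2,11): turn R to N, flip to black, move to (1,11). |black|=5
Step 7: on BLACK (1,11): turn L to W, flip to white, move to (1,10). |black|=4
Step 8: on WHITE (1,10): turn R to N, flip to black, move to (0,10). |black|=5
Step 9: on WHITE (0,10): turn R to E, flip to black, move to (0,11). |black|=6
Step 10: on WHITE (0,11): turn R to S, flip to black, move to (1,11). |black|=7

Answer: 7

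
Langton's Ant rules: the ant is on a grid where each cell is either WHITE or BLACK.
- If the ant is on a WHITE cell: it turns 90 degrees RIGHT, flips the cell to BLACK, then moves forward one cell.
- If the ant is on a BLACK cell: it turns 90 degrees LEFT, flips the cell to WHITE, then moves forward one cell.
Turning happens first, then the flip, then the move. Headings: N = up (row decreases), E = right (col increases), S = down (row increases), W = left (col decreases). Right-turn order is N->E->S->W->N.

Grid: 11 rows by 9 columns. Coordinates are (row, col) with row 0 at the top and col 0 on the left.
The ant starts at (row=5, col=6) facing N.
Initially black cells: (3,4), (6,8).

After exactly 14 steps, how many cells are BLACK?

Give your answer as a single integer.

Answer: 12

Derivation:
Step 1: on WHITE (5,6): turn R to E, flip to black, move to (5,7). |black|=3
Step 2: on WHITE (5,7): turn R to S, flip to black, move to (6,7). |black|=4
Step 3: on WHITE (6,7): turn R to W, flip to black, move to (6,6). |black|=5
Step 4: on WHITE (6,6): turn R to N, flip to black, move to (5,6). |black|=6
Step 5: on BLACK (5,6): turn L to W, flip to white, move to (5,5). |black|=5
Step 6: on WHITE (5,5): turn R to N, flip to black, move to (4,5). |black|=6
Step 7: on WHITE (4,5): turn R to E, flip to black, move to (4,6). |black|=7
Step 8: on WHITE (4,6): turn R to S, flip to black, move to (5,6). |black|=8
Step 9: on WHITE (5,6): turn R to W, flip to black, move to (5,5). |black|=9
Step 10: on BLACK (5,5): turn L to S, flip to white, move to (6,5). |black|=8
Step 11: on WHITE (6,5): turn R to W, flip to black, move to (6,4). |black|=9
Step 12: on WHITE (6,4): turn R to N, flip to black, move to (5,4). |black|=10
Step 13: on WHITE (5,4): turn R to E, flip to black, move to (5,5). |black|=11
Step 14: on WHITE (5,5): turn R to S, flip to black, move to (6,5). |black|=12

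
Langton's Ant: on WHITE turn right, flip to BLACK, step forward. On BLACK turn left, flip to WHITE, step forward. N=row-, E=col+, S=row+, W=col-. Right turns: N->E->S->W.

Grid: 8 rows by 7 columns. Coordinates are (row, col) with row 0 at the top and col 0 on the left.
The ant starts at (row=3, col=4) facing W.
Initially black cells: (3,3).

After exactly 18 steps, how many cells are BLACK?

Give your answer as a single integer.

Answer: 11

Derivation:
Step 1: on WHITE (3,4): turn R to N, flip to black, move to (2,4). |black|=2
Step 2: on WHITE (2,4): turn R to E, flip to black, move to (2,5). |black|=3
Step 3: on WHITE (2,5): turn R to S, flip to black, move to (3,5). |black|=4
Step 4: on WHITE (3,5): turn R to W, flip to black, move to (3,4). |black|=5
Step 5: on BLACK (3,4): turn L to S, flip to white, move to (4,4). |black|=4
Step 6: on WHITE (4,4): turn R to W, flip to black, move to (4,3). |black|=5
Step 7: on WHITE (4,3): turn R to N, flip to black, move to (3,3). |black|=6
Step 8: on BLACK (3,3): turn L to W, flip to white, move to (3,2). |black|=5
Step 9: on WHITE (3,2): turn R to N, flip to black, move to (2,2). |black|=6
Step 10: on WHITE (2,2): turn R to E, flip to black, move to (2,3). |black|=7
Step 11: on WHITE (2,3): turn R to S, flip to black, move to (3,3). |black|=8
Step 12: on WHITE (3,3): turn R to W, flip to black, move to (3,2). |black|=9
Step 13: on BLACK (3,2): turn L to S, flip to white, move to (4,2). |black|=8
Step 14: on WHITE (4,2): turn R to W, flip to black, move to (4,1). |black|=9
Step 15: on WHITE (4,1): turn R to N, flip to black, move to (3,1). |black|=10
Step 16: on WHITE (3,1): turn R to E, flip to black, move to (3,2). |black|=11
Step 17: on WHITE (3,2): turn R to S, flip to black, move to (4,2). |black|=12
Step 18: on BLACK (4,2): turn L to E, flip to white, move to (4,3). |black|=11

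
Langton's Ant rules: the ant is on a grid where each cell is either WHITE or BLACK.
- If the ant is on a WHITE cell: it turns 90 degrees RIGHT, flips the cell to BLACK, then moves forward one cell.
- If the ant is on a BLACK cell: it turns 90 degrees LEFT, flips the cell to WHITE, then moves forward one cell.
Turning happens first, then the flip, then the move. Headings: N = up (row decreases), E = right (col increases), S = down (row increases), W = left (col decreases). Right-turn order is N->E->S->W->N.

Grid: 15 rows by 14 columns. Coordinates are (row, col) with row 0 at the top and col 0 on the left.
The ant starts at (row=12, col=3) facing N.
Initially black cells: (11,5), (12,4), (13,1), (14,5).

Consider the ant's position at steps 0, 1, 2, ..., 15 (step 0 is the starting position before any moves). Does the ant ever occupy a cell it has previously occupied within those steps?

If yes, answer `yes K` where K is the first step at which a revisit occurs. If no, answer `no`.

Answer: yes 7

Derivation:
Step 1: on WHITE (12,3): turn R to E, flip to black, move to (12,4). |black|=5 — new cell
Step 2: on BLACK (12,4): turn L to N, flip to white, move to (11,4). |black|=4 — new cell
Step 3: on WHITE (11,4): turn R to E, flip to black, move to (11,5). |black|=5 — new cell
Step 4: on BLACK (11,5): turn L to N, flip to white, move to (10,5). |black|=4 — new cell
Step 5: on WHITE (10,5): turn R to E, flip to black, move to (10,6). |black|=5 — new cell
Step 6: on WHITE (10,6): turn R to S, flip to black, move to (11,6). |black|=6 — new cell
Step 7: on WHITE (11,6): turn R to W, flip to black, move to (11,5). |black|=7 — REVISIT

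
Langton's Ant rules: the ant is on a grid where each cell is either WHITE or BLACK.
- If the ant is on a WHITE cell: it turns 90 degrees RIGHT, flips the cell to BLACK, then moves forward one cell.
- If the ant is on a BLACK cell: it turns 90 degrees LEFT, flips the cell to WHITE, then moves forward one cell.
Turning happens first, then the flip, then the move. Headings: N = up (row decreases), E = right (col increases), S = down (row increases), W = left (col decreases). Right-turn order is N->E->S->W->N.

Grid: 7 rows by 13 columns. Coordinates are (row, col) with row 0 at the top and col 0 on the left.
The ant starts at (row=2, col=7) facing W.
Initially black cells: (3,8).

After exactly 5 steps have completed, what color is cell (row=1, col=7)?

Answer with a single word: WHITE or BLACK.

Step 1: on WHITE (2,7): turn R to N, flip to black, move to (1,7). |black|=2
Step 2: on WHITE (1,7): turn R to E, flip to black, move to (1,8). |black|=3
Step 3: on WHITE (1,8): turn R to S, flip to black, move to (2,8). |black|=4
Step 4: on WHITE (2,8): turn R to W, flip to black, move to (2,7). |black|=5
Step 5: on BLACK (2,7): turn L to S, flip to white, move to (3,7). |black|=4

Answer: BLACK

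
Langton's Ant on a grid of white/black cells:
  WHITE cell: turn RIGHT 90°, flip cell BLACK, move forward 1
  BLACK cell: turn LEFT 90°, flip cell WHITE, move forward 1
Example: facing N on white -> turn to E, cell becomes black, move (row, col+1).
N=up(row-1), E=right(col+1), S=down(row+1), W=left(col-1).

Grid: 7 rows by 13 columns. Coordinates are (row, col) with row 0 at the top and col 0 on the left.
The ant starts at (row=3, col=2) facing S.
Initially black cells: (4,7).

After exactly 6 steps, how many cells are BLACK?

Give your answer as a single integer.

Step 1: on WHITE (3,2): turn R to W, flip to black, move to (3,1). |black|=2
Step 2: on WHITE (3,1): turn R to N, flip to black, move to (2,1). |black|=3
Step 3: on WHITE (2,1): turn R to E, flip to black, move to (2,2). |black|=4
Step 4: on WHITE (2,2): turn R to S, flip to black, move to (3,2). |black|=5
Step 5: on BLACK (3,2): turn L to E, flip to white, move to (3,3). |black|=4
Step 6: on WHITE (3,3): turn R to S, flip to black, move to (4,3). |black|=5

Answer: 5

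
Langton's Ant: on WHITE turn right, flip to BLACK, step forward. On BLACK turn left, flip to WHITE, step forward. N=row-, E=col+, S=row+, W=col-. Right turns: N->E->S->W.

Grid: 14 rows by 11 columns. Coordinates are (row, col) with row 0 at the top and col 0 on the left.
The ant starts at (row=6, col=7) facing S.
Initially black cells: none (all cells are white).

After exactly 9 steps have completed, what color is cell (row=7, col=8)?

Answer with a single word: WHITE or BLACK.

Answer: BLACK

Derivation:
Step 1: on WHITE (6,7): turn R to W, flip to black, move to (6,6). |black|=1
Step 2: on WHITE (6,6): turn R to N, flip to black, move to (5,6). |black|=2
Step 3: on WHITE (5,6): turn R to E, flip to black, move to (5,7). |black|=3
Step 4: on WHITE (5,7): turn R to S, flip to black, move to (6,7). |black|=4
Step 5: on BLACK (6,7): turn L to E, flip to white, move to (6,8). |black|=3
Step 6: on WHITE (6,8): turn R to S, flip to black, move to (7,8). |black|=4
Step 7: on WHITE (7,8): turn R to W, flip to black, move to (7,7). |black|=5
Step 8: on WHITE (7,7): turn R to N, flip to black, move to (6,7). |black|=6
Step 9: on WHITE (6,7): turn R to E, flip to black, move to (6,8). |black|=7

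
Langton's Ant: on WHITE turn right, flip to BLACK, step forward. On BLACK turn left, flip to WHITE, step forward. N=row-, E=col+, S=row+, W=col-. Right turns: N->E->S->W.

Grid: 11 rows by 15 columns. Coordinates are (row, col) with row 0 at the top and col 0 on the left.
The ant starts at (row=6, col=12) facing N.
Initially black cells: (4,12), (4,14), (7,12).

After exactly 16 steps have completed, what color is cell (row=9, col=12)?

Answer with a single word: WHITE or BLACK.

Step 1: on WHITE (6,12): turn R to E, flip to black, move to (6,13). |black|=4
Step 2: on WHITE (6,13): turn R to S, flip to black, move to (7,13). |black|=5
Step 3: on WHITE (7,13): turn R to W, flip to black, move to (7,12). |black|=6
Step 4: on BLACK (7,12): turn L to S, flip to white, move to (8,12). |black|=5
Step 5: on WHITE (8,12): turn R to W, flip to black, move to (8,11). |black|=6
Step 6: on WHITE (8,11): turn R to N, flip to black, move to (7,11). |black|=7
Step 7: on WHITE (7,11): turn R to E, flip to black, move to (7,12). |black|=8
Step 8: on WHITE (7,12): turn R to S, flip to black, move to (8,12). |black|=9
Step 9: on BLACK (8,12): turn L to E, flip to white, move to (8,13). |black|=8
Step 10: on WHITE (8,13): turn R to S, flip to black, move to (9,13). |black|=9
Step 11: on WHITE (9,13): turn R to W, flip to black, move to (9,12). |black|=10
Step 12: on WHITE (9,12): turn R to N, flip to black, move to (8,12). |black|=11
Step 13: on WHITE (8,12): turn R to E, flip to black, move to (8,13). |black|=12
Step 14: on BLACK (8,13): turn L to N, flip to white, move to (7,13). |black|=11
Step 15: on BLACK (7,13): turn L to W, flip to white, move to (7,12). |black|=10
Step 16: on BLACK (7,12): turn L to S, flip to white, move to (8,12). |black|=9

Answer: BLACK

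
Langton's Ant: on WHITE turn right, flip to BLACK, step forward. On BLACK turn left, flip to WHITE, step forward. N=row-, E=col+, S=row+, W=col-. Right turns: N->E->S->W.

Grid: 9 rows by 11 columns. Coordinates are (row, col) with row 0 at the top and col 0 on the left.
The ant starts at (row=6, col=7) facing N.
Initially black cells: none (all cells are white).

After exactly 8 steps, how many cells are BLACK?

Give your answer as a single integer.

Step 1: on WHITE (6,7): turn R to E, flip to black, move to (6,8). |black|=1
Step 2: on WHITE (6,8): turn R to S, flip to black, move to (7,8). |black|=2
Step 3: on WHITE (7,8): turn R to W, flip to black, move to (7,7). |black|=3
Step 4: on WHITE (7,7): turn R to N, flip to black, move to (6,7). |black|=4
Step 5: on BLACK (6,7): turn L to W, flip to white, move to (6,6). |black|=3
Step 6: on WHITE (6,6): turn R to N, flip to black, move to (5,6). |black|=4
Step 7: on WHITE (5,6): turn R to E, flip to black, move to (5,7). |black|=5
Step 8: on WHITE (5,7): turn R to S, flip to black, move to (6,7). |black|=6

Answer: 6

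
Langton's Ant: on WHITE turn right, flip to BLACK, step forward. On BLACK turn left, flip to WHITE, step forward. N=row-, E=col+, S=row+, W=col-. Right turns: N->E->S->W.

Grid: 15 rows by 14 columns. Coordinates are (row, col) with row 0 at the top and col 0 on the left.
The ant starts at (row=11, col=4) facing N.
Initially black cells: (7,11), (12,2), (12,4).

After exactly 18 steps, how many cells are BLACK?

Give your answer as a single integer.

Step 1: on WHITE (11,4): turn R to E, flip to black, move to (11,5). |black|=4
Step 2: on WHITE (11,5): turn R to S, flip to black, move to (12,5). |black|=5
Step 3: on WHITE (12,5): turn R to W, flip to black, move to (12,4). |black|=6
Step 4: on BLACK (12,4): turn L to S, flip to white, move to (13,4). |black|=5
Step 5: on WHITE (13,4): turn R to W, flip to black, move to (13,3). |black|=6
Step 6: on WHITE (13,3): turn R to N, flip to black, move to (12,3). |black|=7
Step 7: on WHITE (12,3): turn R to E, flip to black, move to (12,4). |black|=8
Step 8: on WHITE (12,4): turn R to S, flip to black, move to (13,4). |black|=9
Step 9: on BLACK (13,4): turn L to E, flip to white, move to (13,5). |black|=8
Step 10: on WHITE (13,5): turn R to S, flip to black, move to (14,5). |black|=9
Step 11: on WHITE (14,5): turn R to W, flip to black, move to (14,4). |black|=10
Step 12: on WHITE (14,4): turn R to N, flip to black, move to (13,4). |black|=11
Step 13: on WHITE (13,4): turn R to E, flip to black, move to (13,5). |black|=12
Step 14: on BLACK (13,5): turn L to N, flip to white, move to (12,5). |black|=11
Step 15: on BLACK (12,5): turn L to W, flip to white, move to (12,4). |black|=10
Step 16: on BLACK (12,4): turn L to S, flip to white, move to (13,4). |black|=9
Step 17: on BLACK (13,4): turn L to E, flip to white, move to (13,5). |black|=8
Step 18: on WHITE (13,5): turn R to S, flip to black, move to (14,5). |black|=9

Answer: 9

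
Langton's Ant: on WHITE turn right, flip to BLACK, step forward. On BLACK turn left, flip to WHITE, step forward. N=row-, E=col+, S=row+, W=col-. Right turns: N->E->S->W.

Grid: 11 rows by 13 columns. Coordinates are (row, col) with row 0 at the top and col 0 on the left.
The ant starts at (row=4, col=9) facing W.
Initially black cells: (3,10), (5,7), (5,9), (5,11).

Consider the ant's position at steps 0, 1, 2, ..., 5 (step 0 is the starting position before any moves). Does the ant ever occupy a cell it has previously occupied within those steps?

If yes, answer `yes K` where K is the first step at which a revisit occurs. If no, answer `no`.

Step 1: on WHITE (4,9): turn R to N, flip to black, move to (3,9). |black|=5 — new cell
Step 2: on WHITE (3,9): turn R to E, flip to black, move to (3,10). |black|=6 — new cell
Step 3: on BLACK (3,10): turn L to N, flip to white, move to (2,10). |black|=5 — new cell
Step 4: on WHITE (2,10): turn R to E, flip to black, move to (2,11). |black|=6 — new cell
Step 5: on WHITE (2,11): turn R to S, flip to black, move to (3,11). |black|=7 — new cell
No revisit within 5 steps.

Answer: no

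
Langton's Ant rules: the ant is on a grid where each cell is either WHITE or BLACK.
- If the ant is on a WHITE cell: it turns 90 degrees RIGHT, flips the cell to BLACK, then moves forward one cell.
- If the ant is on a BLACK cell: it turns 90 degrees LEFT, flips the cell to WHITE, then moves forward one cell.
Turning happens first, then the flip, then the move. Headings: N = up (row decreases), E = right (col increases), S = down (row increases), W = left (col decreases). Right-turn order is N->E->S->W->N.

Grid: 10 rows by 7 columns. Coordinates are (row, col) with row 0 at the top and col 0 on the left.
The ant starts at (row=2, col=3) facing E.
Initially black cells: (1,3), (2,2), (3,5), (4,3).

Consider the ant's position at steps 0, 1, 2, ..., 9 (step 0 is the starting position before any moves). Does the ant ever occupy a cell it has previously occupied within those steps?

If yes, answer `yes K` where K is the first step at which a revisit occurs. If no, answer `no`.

Step 1: on WHITE (2,3): turn R to S, flip to black, move to (3,3). |black|=5 — new cell
Step 2: on WHITE (3,3): turn R to W, flip to black, move to (3,2). |black|=6 — new cell
Step 3: on WHITE (3,2): turn R to N, flip to black, move to (2,2). |black|=7 — new cell
Step 4: on BLACK (2,2): turn L to W, flip to white, move to (2,1). |black|=6 — new cell
Step 5: on WHITE (2,1): turn R to N, flip to black, move to (1,1). |black|=7 — new cell
Step 6: on WHITE (1,1): turn R to E, flip to black, move to (1,2). |black|=8 — new cell
Step 7: on WHITE (1,2): turn R to S, flip to black, move to (2,2). |black|=9 — REVISIT

Answer: yes 7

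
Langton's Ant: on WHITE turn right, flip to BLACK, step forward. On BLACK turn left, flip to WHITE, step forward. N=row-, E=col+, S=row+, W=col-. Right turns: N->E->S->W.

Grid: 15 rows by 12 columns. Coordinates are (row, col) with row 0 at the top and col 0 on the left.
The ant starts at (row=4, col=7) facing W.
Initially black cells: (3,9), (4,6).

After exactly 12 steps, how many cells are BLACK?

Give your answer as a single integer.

Answer: 10

Derivation:
Step 1: on WHITE (4,7): turn R to N, flip to black, move to (3,7). |black|=3
Step 2: on WHITE (3,7): turn R to E, flip to black, move to (3,8). |black|=4
Step 3: on WHITE (3,8): turn R to S, flip to black, move to (4,8). |black|=5
Step 4: on WHITE (4,8): turn R to W, flip to black, move to (4,7). |black|=6
Step 5: on BLACK (4,7): turn L to S, flip to white, move to (5,7). |black|=5
Step 6: on WHITE (5,7): turn R to W, flip to black, move to (5,6). |black|=6
Step 7: on WHITE (5,6): turn R to N, flip to black, move to (4,6). |black|=7
Step 8: on BLACK (4,6): turn L to W, flip to white, move to (4,5). |black|=6
Step 9: on WHITE (4,5): turn R to N, flip to black, move to (3,5). |black|=7
Step 10: on WHITE (3,5): turn R to E, flip to black, move to (3,6). |black|=8
Step 11: on WHITE (3,6): turn R to S, flip to black, move to (4,6). |black|=9
Step 12: on WHITE (4,6): turn R to W, flip to black, move to (4,5). |black|=10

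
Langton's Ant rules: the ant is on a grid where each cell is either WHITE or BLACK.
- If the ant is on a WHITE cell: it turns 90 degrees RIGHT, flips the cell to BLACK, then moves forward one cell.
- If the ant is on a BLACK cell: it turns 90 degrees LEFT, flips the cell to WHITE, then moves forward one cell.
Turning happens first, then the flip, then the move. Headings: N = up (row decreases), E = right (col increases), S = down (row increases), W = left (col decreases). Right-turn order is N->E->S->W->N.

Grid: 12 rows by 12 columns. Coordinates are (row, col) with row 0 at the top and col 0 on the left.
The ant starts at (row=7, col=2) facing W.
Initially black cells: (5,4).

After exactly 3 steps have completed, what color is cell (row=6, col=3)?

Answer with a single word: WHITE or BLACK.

Answer: BLACK

Derivation:
Step 1: on WHITE (7,2): turn R to N, flip to black, move to (6,2). |black|=2
Step 2: on WHITE (6,2): turn R to E, flip to black, move to (6,3). |black|=3
Step 3: on WHITE (6,3): turn R to S, flip to black, move to (7,3). |black|=4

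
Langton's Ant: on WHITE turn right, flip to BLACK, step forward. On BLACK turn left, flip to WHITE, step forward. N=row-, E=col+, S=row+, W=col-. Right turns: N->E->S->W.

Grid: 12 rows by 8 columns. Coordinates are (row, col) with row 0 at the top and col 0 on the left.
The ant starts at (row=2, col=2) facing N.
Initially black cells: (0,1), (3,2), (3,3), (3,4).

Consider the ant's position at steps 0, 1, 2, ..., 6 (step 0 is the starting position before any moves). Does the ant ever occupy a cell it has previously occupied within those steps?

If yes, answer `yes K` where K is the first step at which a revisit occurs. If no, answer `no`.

Answer: no

Derivation:
Step 1: on WHITE (2,2): turn R to E, flip to black, move to (2,3). |black|=5 — new cell
Step 2: on WHITE (2,3): turn R to S, flip to black, move to (3,3). |black|=6 — new cell
Step 3: on BLACK (3,3): turn L to E, flip to white, move to (3,4). |black|=5 — new cell
Step 4: on BLACK (3,4): turn L to N, flip to white, move to (2,4). |black|=4 — new cell
Step 5: on WHITE (2,4): turn R to E, flip to black, move to (2,5). |black|=5 — new cell
Step 6: on WHITE (2,5): turn R to S, flip to black, move to (3,5). |black|=6 — new cell
No revisit within 6 steps.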